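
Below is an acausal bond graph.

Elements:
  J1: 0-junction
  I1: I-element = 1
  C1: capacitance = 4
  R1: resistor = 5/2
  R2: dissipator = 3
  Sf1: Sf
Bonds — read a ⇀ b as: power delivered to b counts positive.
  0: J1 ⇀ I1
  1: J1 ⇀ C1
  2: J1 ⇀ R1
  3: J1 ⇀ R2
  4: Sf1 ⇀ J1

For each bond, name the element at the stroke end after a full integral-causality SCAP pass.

bond 4 |Sf1  (Sf1 (Sf) sets flow on bond)
bond 0 |I1  (prefer integral on I1)
bond 1 |J1  (C1 integral (e out))
bond 2 |R1  (common-e at J1 fixed by 1)
bond 3 |R2  (J1 effort already set via bond 1)

bond 0 stroke→I1
bond 1 stroke→J1
bond 2 stroke→R1
bond 3 stroke→R2
bond 4 stroke→Sf1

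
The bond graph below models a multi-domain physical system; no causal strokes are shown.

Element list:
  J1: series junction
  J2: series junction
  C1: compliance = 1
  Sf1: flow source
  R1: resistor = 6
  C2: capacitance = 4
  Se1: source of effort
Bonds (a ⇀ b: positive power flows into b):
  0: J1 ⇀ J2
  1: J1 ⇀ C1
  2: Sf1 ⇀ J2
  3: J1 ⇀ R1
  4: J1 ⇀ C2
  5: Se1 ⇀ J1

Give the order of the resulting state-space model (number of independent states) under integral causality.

b2 |Sf1  (source Sf1 imposes f)
b5 |J1  (source Se1 imposes e)
b0 |J2  (J2 flow already set via bond 2)
b1 |J1  (J1: bond 0 brought flow, rest push out)
b3 |J1  (J1 flow already set via bond 0)
b4 |J1  (J1 flow already set via bond 0)

2  (C1, C2 all integral)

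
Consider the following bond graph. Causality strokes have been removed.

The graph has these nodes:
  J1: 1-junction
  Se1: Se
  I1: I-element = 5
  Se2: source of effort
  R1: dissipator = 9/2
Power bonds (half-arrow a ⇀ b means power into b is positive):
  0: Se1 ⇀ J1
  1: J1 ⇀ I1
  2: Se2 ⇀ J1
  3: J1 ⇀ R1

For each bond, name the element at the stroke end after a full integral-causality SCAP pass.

β0 stroke→J1
β1 stroke→I1
β2 stroke→J1
β3 stroke→J1

β0 →J1  (Se1: effort source, stroke at far end)
β2 →J1  (source Se2 imposes e)
β1 →I1  (I1: I, integral causality)
β3 →J1  (1-jn J1 has f-setter on 1)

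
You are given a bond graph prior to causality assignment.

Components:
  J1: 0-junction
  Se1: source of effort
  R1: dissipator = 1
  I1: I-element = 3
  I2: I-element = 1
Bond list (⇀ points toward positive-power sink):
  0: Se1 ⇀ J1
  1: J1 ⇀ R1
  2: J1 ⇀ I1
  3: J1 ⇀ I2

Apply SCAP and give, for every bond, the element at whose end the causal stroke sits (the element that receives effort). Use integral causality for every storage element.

bond 0 |J1
bond 1 |R1
bond 2 |I1
bond 3 |I2

b0 →J1  (Se1 (Se) sets effort on bond)
b1 →R1  (J1 effort already set via bond 0)
b2 →I1  (J1: bond 0 brought effort, rest push out)
b3 →I2  (0-jn J1 has e-setter on 0)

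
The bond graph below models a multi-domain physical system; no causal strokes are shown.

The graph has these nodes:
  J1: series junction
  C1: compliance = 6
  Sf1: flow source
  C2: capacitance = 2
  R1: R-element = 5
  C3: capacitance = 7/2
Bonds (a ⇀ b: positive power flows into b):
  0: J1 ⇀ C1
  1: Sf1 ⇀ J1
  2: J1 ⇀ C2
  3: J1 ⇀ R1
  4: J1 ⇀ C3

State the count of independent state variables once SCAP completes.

3  (C1, C2, C3 all integral)

β1 →Sf1  (Sf1 (Sf) sets flow on bond)
β0 →J1  (J1: bond 1 brought flow, rest push out)
β2 →J1  (J1 flow already set via bond 1)
β3 →J1  (J1: bond 1 brought flow, rest push out)
β4 →J1  (J1 flow already set via bond 1)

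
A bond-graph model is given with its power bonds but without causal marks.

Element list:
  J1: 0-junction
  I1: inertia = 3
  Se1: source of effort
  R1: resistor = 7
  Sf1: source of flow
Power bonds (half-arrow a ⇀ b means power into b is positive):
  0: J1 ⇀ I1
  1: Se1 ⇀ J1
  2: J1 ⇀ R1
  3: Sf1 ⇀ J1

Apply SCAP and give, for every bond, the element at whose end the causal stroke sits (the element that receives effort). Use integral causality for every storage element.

b0 stroke at I1
b1 stroke at J1
b2 stroke at R1
b3 stroke at Sf1

#1 stroke→J1  (source Se1 imposes e)
#3 stroke→Sf1  (Sf1 fixes flow; stroke at Sf1)
#0 stroke→I1  (common-e at J1 fixed by 1)
#2 stroke→R1  (0-jn J1 has e-setter on 1)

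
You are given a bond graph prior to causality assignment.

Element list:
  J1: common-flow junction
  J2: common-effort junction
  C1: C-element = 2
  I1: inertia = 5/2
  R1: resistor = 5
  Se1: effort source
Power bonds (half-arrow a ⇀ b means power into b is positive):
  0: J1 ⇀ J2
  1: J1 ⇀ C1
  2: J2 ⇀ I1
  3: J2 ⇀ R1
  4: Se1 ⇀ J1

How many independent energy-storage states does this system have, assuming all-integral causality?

2  (C1, I1 all integral)

β4 |J1  (Se1: effort source, stroke at far end)
β1 |J1  (C1 integral (e out))
β0 |J2  (J1 needs exactly one f-in)
β2 |I1  (J2: bond 0 brought effort, rest push out)
β3 |R1  (J2 effort already set via bond 0)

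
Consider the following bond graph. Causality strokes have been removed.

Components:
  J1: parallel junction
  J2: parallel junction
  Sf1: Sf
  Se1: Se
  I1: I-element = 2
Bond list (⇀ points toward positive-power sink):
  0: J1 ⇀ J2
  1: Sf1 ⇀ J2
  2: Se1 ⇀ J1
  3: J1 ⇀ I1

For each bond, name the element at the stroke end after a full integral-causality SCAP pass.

#1 |Sf1  (Sf1 (Sf) sets flow on bond)
#2 |J1  (Se1 (Se) sets effort on bond)
#0 |J2  (common-e at J1 fixed by 2)
#3 |I1  (0-jn J1 has e-setter on 2)

b0 stroke→J2
b1 stroke→Sf1
b2 stroke→J1
b3 stroke→I1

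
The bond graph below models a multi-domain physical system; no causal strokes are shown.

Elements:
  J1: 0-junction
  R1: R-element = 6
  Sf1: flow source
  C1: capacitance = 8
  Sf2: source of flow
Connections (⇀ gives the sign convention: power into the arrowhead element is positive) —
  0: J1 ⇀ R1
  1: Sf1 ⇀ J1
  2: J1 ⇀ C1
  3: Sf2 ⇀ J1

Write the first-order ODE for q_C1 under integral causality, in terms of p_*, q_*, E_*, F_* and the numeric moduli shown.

dq_C1/dt = F_Sf1 + F_Sf2 - q_C1/48

bond 1 stroke at Sf1  (Sf1 (Sf) sets flow on bond)
bond 3 stroke at Sf2  (source Sf2 imposes f)
bond 2 stroke at J1  (C1 outputs effort q/C1)
bond 0 stroke at R1  (J1: bond 2 brought effort, rest push out)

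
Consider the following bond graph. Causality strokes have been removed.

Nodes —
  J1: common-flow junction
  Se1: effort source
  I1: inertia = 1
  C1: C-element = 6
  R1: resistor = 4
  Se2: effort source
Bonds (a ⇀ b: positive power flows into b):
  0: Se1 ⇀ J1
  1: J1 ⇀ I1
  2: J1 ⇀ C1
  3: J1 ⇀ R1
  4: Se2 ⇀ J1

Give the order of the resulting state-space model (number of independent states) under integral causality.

2  (C1, I1 all integral)

#0 stroke→J1  (Se1 fixes effort; stroke away)
#4 stroke→J1  (Se2: effort source, stroke at far end)
#1 stroke→I1  (I1: I, integral causality)
#2 stroke→J1  (common-f at J1 fixed by 1)
#3 stroke→J1  (J1: bond 1 brought flow, rest push out)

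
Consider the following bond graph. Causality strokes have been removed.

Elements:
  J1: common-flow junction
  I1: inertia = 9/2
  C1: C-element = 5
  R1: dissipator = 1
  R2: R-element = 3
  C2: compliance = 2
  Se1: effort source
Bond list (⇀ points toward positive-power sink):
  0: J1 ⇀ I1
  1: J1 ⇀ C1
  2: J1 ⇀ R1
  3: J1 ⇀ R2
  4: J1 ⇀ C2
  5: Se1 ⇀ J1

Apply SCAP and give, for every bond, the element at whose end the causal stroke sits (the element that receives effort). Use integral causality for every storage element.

β5 →J1  (Se1 (Se) sets effort on bond)
β0 →I1  (prefer integral on I1)
β1 →J1  (J1 flow already set via bond 0)
β2 →J1  (common-f at J1 fixed by 0)
β3 →J1  (J1: bond 0 brought flow, rest push out)
β4 →J1  (J1 flow already set via bond 0)

bond 0 stroke→I1
bond 1 stroke→J1
bond 2 stroke→J1
bond 3 stroke→J1
bond 4 stroke→J1
bond 5 stroke→J1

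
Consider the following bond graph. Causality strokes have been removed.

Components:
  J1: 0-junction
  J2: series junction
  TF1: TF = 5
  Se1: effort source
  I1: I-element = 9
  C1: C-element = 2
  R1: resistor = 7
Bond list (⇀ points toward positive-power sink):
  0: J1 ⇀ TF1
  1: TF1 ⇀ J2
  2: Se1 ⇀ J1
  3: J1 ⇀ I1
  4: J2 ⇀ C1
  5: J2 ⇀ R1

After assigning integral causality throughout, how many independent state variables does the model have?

#2 →J1  (Se1: effort source, stroke at far end)
#0 →TF1  (J1: bond 2 brought effort, rest push out)
#3 →I1  (J1 effort already set via bond 2)
#1 →J2  (TF1 one-in-one-out from 0)
#4 →J2  (C1 outputs effort q/C1)
#5 →R1  (J2 needs exactly one f-in)

2  (C1, I1 all integral)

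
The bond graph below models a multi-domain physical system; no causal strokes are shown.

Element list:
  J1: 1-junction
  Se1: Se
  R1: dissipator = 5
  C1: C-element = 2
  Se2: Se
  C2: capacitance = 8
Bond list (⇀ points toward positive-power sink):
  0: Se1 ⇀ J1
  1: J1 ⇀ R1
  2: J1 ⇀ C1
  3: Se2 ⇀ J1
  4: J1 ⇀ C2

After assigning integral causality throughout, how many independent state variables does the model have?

b0 →J1  (Se1 (Se) sets effort on bond)
b3 →J1  (Se2 fixes effort; stroke away)
b2 →J1  (prefer integral on C1)
b4 →J1  (C2 outputs effort q/C2)
b1 →R1  (J1 needs exactly one f-in)

2  (C1, C2 all integral)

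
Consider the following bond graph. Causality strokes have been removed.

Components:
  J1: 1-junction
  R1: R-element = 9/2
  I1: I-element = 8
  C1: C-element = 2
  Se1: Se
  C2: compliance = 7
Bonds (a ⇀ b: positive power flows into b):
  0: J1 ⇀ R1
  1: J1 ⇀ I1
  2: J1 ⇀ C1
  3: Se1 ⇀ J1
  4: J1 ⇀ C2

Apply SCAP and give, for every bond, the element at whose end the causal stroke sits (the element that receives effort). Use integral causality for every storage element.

b3 →J1  (source Se1 imposes e)
b1 →I1  (I1 integral (f out))
b0 →J1  (J1: bond 1 brought flow, rest push out)
b2 →J1  (1-jn J1 has f-setter on 1)
b4 →J1  (J1: bond 1 brought flow, rest push out)

#0 stroke→J1
#1 stroke→I1
#2 stroke→J1
#3 stroke→J1
#4 stroke→J1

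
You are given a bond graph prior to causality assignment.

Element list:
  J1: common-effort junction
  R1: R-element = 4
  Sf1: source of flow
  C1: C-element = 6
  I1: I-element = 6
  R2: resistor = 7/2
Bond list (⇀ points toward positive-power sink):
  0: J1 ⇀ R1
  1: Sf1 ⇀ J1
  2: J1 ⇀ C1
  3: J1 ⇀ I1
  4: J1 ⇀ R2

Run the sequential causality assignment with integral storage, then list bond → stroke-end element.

#1 stroke at Sf1  (Sf1 fixes flow; stroke at Sf1)
#2 stroke at J1  (C1 outputs effort q/C1)
#0 stroke at R1  (common-e at J1 fixed by 2)
#3 stroke at I1  (J1: bond 2 brought effort, rest push out)
#4 stroke at R2  (common-e at J1 fixed by 2)

b0 stroke→R1
b1 stroke→Sf1
b2 stroke→J1
b3 stroke→I1
b4 stroke→R2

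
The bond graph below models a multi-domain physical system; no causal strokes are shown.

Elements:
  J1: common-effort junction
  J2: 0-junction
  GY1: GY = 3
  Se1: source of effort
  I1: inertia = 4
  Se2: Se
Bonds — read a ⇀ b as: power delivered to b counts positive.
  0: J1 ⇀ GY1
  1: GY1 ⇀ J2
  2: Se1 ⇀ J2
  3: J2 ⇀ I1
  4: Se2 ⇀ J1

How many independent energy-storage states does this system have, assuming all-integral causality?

bond 2 |J2  (Se1 (Se) sets effort on bond)
bond 4 |J1  (Se2 fixes effort; stroke away)
bond 0 |GY1  (0-jn J1 has e-setter on 4)
bond 1 |GY1  (J2: bond 2 brought effort, rest push out)
bond 3 |I1  (0-jn J2 has e-setter on 2)

1  (I1 all integral)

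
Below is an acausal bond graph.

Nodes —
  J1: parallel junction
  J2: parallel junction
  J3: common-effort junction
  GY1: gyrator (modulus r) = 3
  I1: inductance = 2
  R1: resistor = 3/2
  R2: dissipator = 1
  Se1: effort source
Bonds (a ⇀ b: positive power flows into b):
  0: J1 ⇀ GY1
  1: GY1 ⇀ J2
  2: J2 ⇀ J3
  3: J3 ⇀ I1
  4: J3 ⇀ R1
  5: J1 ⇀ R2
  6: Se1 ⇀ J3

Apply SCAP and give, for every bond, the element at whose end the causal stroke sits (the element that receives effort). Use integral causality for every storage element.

b0 →GY1
b1 →GY1
b2 →J2
b3 →I1
b4 →R1
b5 →J1
b6 →J3

β6 →J3  (Se1: effort source, stroke at far end)
β2 →J2  (0-jn J3 has e-setter on 6)
β3 →I1  (common-e at J3 fixed by 6)
β4 →R1  (J3: bond 6 brought effort, rest push out)
β1 →GY1  (0-jn J2 has e-setter on 2)
β0 →GY1  (GY1 both-in/both-out from 1)
β5 →J1  (closing 0-jn rule on J1)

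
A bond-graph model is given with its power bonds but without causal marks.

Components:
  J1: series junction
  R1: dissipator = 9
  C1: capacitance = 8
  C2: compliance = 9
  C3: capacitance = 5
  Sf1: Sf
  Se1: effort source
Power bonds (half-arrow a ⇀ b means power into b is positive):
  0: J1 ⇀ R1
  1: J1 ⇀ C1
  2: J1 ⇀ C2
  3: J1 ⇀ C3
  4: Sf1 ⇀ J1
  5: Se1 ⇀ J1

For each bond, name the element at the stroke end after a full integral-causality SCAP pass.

β0 |J1
β1 |J1
β2 |J1
β3 |J1
β4 |Sf1
β5 |J1

β4 →Sf1  (Sf1 (Sf) sets flow on bond)
β5 →J1  (Se1 fixes effort; stroke away)
β0 →J1  (1-jn J1 has f-setter on 4)
β1 →J1  (common-f at J1 fixed by 4)
β2 →J1  (J1: bond 4 brought flow, rest push out)
β3 →J1  (common-f at J1 fixed by 4)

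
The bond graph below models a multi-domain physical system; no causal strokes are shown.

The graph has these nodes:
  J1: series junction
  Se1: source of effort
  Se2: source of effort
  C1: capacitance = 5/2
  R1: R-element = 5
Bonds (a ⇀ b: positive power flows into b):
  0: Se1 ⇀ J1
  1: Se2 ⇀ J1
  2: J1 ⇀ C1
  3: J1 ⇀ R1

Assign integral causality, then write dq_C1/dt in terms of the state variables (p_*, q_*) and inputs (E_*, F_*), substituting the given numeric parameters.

dq_C1/dt = E_Se1/5 + E_Se2/5 - 2*q_C1/25

#0 |J1  (Se1: effort source, stroke at far end)
#1 |J1  (Se2 (Se) sets effort on bond)
#2 |J1  (C1 integral (e out))
#3 |R1  (closing 1-jn rule on J1)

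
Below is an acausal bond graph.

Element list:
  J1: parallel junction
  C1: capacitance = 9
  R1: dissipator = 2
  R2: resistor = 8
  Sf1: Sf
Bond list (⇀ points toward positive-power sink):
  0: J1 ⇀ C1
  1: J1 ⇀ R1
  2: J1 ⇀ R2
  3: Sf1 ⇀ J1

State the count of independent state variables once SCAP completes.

β3 stroke at Sf1  (Sf1 fixes flow; stroke at Sf1)
β0 stroke at J1  (C1: C, integral causality)
β1 stroke at R1  (J1: bond 0 brought effort, rest push out)
β2 stroke at R2  (J1: bond 0 brought effort, rest push out)

1  (C1 all integral)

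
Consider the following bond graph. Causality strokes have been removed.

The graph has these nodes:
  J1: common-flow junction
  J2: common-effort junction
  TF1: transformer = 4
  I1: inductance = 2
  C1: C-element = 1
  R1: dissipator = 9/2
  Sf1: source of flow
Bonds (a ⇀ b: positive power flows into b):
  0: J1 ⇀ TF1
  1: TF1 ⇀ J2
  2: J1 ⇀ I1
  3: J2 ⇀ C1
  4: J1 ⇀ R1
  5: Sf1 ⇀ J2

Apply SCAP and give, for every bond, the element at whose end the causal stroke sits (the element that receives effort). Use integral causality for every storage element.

b0 stroke at J1
b1 stroke at TF1
b2 stroke at I1
b3 stroke at J2
b4 stroke at J1
b5 stroke at Sf1

b5 |Sf1  (Sf1 fixes flow; stroke at Sf1)
b2 |I1  (prefer integral on I1)
b0 |J1  (J1: bond 2 brought flow, rest push out)
b4 |J1  (J1 flow already set via bond 2)
b1 |TF1  (TF1 one-in-one-out from 0)
b3 |J2  (only one effort-in slot at J2)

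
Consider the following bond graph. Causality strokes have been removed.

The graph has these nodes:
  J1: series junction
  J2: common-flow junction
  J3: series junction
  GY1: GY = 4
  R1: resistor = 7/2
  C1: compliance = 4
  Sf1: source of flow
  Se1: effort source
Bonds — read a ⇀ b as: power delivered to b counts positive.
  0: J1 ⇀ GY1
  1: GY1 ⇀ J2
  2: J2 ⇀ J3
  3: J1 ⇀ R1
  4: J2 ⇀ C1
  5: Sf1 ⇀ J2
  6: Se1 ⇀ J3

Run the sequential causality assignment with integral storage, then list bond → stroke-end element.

b0 stroke at J1
b1 stroke at J2
b2 stroke at J2
b3 stroke at R1
b4 stroke at J2
b5 stroke at Sf1
b6 stroke at J3

#5 →Sf1  (Sf1 fixes flow; stroke at Sf1)
#6 →J3  (Se1: effort source, stroke at far end)
#1 →J2  (J2: bond 5 brought flow, rest push out)
#2 →J2  (common-f at J2 fixed by 5)
#4 →J2  (1-jn J2 has f-setter on 5)
#0 →J1  (through GY1, causality inverts; strokes same side of GY1)
#3 →R1  (J1 needs exactly one f-in)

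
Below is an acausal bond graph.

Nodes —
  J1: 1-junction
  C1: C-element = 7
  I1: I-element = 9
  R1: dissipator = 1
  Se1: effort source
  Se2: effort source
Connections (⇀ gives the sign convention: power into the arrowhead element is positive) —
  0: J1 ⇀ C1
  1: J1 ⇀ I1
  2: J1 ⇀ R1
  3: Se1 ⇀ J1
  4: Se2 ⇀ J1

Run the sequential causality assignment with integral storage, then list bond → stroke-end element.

#0 →J1
#1 →I1
#2 →J1
#3 →J1
#4 →J1

b3 stroke at J1  (Se1 fixes effort; stroke away)
b4 stroke at J1  (source Se2 imposes e)
b0 stroke at J1  (C1 integral (e out))
b1 stroke at I1  (prefer integral on I1)
b2 stroke at J1  (J1: bond 1 brought flow, rest push out)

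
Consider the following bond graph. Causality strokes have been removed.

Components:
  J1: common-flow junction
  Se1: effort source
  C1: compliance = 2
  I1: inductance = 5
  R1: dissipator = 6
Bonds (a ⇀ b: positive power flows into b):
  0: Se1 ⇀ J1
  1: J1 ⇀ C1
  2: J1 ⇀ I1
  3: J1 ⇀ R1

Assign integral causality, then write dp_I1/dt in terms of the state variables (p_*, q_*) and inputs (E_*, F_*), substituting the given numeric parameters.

#0 |J1  (Se1 fixes effort; stroke away)
#1 |J1  (prefer integral on C1)
#2 |I1  (prefer integral on I1)
#3 |J1  (1-jn J1 has f-setter on 2)

dp_I1/dt = E_Se1 - 6*p_I1/5 - q_C1/2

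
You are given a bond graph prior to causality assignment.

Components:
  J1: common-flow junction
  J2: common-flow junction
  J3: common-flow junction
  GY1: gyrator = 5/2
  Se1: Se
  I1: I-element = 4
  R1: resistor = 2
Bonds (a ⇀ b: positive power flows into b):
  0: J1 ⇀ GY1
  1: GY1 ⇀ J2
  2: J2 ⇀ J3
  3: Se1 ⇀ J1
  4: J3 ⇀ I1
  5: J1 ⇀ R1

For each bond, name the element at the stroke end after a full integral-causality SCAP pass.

bond 0 →J1
bond 1 →J2
bond 2 →J3
bond 3 →J1
bond 4 →I1
bond 5 →R1

#3 stroke at J1  (Se1 (Se) sets effort on bond)
#4 stroke at I1  (I1 integral (f out))
#2 stroke at J3  (common-f at J3 fixed by 4)
#1 stroke at J2  (1-jn J2 has f-setter on 2)
#0 stroke at J1  (through GY1, causality inverts; strokes same side of GY1)
#5 stroke at R1  (closing 1-jn rule on J1)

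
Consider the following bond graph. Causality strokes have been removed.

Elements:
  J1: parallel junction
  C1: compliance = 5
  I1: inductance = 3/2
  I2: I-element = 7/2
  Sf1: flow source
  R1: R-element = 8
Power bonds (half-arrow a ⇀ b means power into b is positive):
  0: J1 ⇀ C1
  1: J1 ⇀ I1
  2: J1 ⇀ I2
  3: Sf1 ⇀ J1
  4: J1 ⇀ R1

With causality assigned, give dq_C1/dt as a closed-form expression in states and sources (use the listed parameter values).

dq_C1/dt = F_Sf1 - 2*p_I1/3 - 2*p_I2/7 - q_C1/40

b3 →Sf1  (Sf1: flow source, stroke at near end)
b0 →J1  (C1 outputs effort q/C1)
b1 →I1  (common-e at J1 fixed by 0)
b2 →I2  (J1 effort already set via bond 0)
b4 →R1  (common-e at J1 fixed by 0)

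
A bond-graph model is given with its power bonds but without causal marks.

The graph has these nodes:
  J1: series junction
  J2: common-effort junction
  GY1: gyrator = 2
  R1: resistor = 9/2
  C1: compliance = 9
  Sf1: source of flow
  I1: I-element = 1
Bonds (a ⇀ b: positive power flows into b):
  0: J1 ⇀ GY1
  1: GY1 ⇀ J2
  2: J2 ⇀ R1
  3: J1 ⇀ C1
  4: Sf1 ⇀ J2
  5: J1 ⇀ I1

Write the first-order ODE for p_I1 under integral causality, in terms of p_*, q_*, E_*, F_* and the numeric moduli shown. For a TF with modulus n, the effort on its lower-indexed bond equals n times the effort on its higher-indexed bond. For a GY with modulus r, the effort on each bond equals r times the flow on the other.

b4 |Sf1  (Sf1 (Sf) sets flow on bond)
b3 |J1  (C1 integral (e out))
b5 |I1  (I1 outputs flow p/I1)
b0 |J1  (common-f at J1 fixed by 5)
b1 |J2  (GY GY1: same side as bond 0)
b2 |R1  (common-e at J2 fixed by 1)

dp_I1/dt = 2*F_Sf1 - 8*p_I1/9 - q_C1/9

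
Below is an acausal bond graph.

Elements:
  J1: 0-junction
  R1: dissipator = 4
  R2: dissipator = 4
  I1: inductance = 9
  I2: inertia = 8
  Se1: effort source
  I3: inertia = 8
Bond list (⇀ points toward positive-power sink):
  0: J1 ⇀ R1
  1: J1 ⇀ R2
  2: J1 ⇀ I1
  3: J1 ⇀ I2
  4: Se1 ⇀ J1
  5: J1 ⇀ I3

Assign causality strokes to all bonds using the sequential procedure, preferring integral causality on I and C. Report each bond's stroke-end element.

#0 →R1
#1 →R2
#2 →I1
#3 →I2
#4 →J1
#5 →I3

β4 →J1  (Se1 (Se) sets effort on bond)
β0 →R1  (0-jn J1 has e-setter on 4)
β1 →R2  (J1: bond 4 brought effort, rest push out)
β2 →I1  (J1 effort already set via bond 4)
β3 →I2  (J1 effort already set via bond 4)
β5 →I3  (J1: bond 4 brought effort, rest push out)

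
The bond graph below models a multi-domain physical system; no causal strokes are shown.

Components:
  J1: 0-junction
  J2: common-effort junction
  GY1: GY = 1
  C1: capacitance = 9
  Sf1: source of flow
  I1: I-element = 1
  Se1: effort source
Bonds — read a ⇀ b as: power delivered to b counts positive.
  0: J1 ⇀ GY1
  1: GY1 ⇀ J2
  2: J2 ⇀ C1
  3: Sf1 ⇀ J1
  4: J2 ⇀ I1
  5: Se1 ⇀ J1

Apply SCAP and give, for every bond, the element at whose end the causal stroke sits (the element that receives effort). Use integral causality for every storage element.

β0 →GY1
β1 →GY1
β2 →J2
β3 →Sf1
β4 →I1
β5 →J1

b3 →Sf1  (Sf1: flow source, stroke at near end)
b5 →J1  (Se1: effort source, stroke at far end)
b0 →GY1  (J1: bond 5 brought effort, rest push out)
b1 →GY1  (GY GY1: same side as bond 0)
b2 →J2  (prefer integral on C1)
b4 →I1  (J2: bond 2 brought effort, rest push out)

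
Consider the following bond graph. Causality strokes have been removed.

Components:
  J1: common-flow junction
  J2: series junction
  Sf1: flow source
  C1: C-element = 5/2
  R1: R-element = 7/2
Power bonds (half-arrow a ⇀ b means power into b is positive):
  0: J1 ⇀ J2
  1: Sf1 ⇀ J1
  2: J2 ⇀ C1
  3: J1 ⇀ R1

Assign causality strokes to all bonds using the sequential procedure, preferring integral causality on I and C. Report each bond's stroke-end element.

b0 →J1
b1 →Sf1
b2 →J2
b3 →J1

b1 |Sf1  (Sf1: flow source, stroke at near end)
b0 |J1  (1-jn J1 has f-setter on 1)
b3 |J1  (J1: bond 1 brought flow, rest push out)
b2 |J2  (J2 flow already set via bond 0)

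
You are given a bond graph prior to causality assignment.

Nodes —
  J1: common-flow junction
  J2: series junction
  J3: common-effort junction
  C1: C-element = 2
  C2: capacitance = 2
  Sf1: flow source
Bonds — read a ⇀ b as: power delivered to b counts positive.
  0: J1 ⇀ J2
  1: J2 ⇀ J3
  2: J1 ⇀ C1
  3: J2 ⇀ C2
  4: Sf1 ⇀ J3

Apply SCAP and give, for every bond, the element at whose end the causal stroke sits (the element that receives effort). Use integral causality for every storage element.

bond 4 stroke→Sf1  (Sf1 fixes flow; stroke at Sf1)
bond 1 stroke→J3  (J3: last free bond brings effort in)
bond 0 stroke→J2  (common-f at J2 fixed by 1)
bond 3 stroke→J2  (common-f at J2 fixed by 1)
bond 2 stroke→J1  (1-jn J1 has f-setter on 0)

b0 stroke→J2
b1 stroke→J3
b2 stroke→J1
b3 stroke→J2
b4 stroke→Sf1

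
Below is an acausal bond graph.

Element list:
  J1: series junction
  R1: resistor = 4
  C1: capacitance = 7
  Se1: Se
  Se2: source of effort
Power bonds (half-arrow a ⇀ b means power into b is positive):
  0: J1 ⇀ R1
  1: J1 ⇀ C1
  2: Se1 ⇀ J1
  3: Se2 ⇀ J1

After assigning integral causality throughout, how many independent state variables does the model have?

1  (C1 all integral)

β2 stroke→J1  (Se1 fixes effort; stroke away)
β3 stroke→J1  (Se2 (Se) sets effort on bond)
β1 stroke→J1  (prefer integral on C1)
β0 stroke→R1  (J1 needs exactly one f-in)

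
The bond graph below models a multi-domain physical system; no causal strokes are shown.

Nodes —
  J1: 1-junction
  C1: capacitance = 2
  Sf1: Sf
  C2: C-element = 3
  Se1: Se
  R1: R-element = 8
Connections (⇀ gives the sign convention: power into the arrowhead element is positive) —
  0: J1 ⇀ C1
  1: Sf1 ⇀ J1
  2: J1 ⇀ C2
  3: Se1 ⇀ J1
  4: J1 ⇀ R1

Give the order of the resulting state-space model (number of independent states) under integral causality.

bond 1 stroke→Sf1  (source Sf1 imposes f)
bond 3 stroke→J1  (Se1: effort source, stroke at far end)
bond 0 stroke→J1  (common-f at J1 fixed by 1)
bond 2 stroke→J1  (J1: bond 1 brought flow, rest push out)
bond 4 stroke→J1  (J1 flow already set via bond 1)

2  (C1, C2 all integral)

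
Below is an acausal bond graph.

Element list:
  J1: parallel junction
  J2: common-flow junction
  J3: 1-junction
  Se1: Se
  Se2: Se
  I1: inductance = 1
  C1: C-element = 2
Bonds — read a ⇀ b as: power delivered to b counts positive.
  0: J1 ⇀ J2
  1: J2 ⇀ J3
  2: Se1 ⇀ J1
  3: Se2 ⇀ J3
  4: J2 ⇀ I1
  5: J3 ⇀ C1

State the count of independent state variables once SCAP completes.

b2 →J1  (source Se1 imposes e)
b3 →J3  (Se2 fixes effort; stroke away)
b0 →J2  (J1: bond 2 brought effort, rest push out)
b4 →I1  (I1 integral (f out))
b1 →J2  (J2: bond 4 brought flow, rest push out)
b5 →J3  (1-jn J3 has f-setter on 1)

2  (C1, I1 all integral)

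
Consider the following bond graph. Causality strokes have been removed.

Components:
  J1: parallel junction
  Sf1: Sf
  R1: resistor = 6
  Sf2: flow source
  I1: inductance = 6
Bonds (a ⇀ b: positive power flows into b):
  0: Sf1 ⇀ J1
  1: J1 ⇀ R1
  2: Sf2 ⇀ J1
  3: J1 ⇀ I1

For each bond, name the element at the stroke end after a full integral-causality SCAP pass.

bond 0 stroke→Sf1
bond 1 stroke→J1
bond 2 stroke→Sf2
bond 3 stroke→I1

#0 stroke at Sf1  (Sf1 (Sf) sets flow on bond)
#2 stroke at Sf2  (Sf2 fixes flow; stroke at Sf2)
#3 stroke at I1  (I1: I, integral causality)
#1 stroke at J1  (J1 needs exactly one e-in)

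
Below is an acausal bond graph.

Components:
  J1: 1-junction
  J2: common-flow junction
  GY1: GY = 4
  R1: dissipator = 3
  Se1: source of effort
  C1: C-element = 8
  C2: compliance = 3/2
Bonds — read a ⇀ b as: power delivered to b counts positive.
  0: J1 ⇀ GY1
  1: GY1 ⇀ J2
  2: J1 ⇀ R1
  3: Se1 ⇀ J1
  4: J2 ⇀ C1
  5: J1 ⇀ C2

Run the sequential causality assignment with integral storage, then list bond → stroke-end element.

β0 |GY1
β1 |GY1
β2 |J1
β3 |J1
β4 |J2
β5 |J1

bond 3 stroke→J1  (Se1 (Se) sets effort on bond)
bond 4 stroke→J2  (prefer integral on C1)
bond 1 stroke→GY1  (J2: last free bond brings flow in)
bond 0 stroke→GY1  (GY1: gyrator matches bond 1)
bond 2 stroke→J1  (common-f at J1 fixed by 0)
bond 5 stroke→J1  (J1: bond 0 brought flow, rest push out)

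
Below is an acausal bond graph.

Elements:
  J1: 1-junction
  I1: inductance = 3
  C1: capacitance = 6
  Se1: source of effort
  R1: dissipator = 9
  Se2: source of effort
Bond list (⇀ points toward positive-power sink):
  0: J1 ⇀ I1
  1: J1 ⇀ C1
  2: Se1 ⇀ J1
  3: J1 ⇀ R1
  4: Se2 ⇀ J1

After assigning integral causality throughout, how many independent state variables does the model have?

β2 stroke at J1  (source Se1 imposes e)
β4 stroke at J1  (source Se2 imposes e)
β0 stroke at I1  (I1 integral (f out))
β1 stroke at J1  (common-f at J1 fixed by 0)
β3 stroke at J1  (J1: bond 0 brought flow, rest push out)

2  (C1, I1 all integral)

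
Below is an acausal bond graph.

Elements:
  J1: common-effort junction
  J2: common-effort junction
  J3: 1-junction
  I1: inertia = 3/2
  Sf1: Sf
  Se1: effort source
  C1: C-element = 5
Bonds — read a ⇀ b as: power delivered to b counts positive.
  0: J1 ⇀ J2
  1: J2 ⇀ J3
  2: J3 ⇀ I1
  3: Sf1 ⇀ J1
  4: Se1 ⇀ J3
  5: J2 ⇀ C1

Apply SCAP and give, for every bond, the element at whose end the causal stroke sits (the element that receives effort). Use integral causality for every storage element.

β3 stroke→Sf1  (Sf1 fixes flow; stroke at Sf1)
β4 stroke→J3  (Se1 fixes effort; stroke away)
β0 stroke→J1  (closing 0-jn rule on J1)
β2 stroke→I1  (I1: I, integral causality)
β1 stroke→J3  (common-f at J3 fixed by 2)
β5 stroke→J2  (J2: last free bond brings effort in)

β0 stroke at J1
β1 stroke at J3
β2 stroke at I1
β3 stroke at Sf1
β4 stroke at J3
β5 stroke at J2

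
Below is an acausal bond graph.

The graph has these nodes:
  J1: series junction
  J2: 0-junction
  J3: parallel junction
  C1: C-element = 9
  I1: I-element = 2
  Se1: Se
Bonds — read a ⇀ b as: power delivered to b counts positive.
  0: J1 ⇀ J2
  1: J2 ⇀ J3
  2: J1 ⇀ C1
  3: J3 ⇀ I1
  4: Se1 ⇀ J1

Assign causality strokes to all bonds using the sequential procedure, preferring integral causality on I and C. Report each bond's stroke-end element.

bond 0 |J2
bond 1 |J3
bond 2 |J1
bond 3 |I1
bond 4 |J1

b4 |J1  (Se1 fixes effort; stroke away)
b2 |J1  (C1 integral (e out))
b0 |J2  (only one flow-in slot at J1)
b1 |J3  (J2: bond 0 brought effort, rest push out)
b3 |I1  (common-e at J3 fixed by 1)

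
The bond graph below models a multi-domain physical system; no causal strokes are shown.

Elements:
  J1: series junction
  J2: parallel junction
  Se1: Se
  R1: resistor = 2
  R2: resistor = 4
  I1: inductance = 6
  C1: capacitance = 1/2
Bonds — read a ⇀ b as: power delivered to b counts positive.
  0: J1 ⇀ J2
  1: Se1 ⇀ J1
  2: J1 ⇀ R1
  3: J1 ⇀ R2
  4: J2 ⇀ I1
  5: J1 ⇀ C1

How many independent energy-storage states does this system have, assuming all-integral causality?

2  (C1, I1 all integral)

#1 stroke at J1  (source Se1 imposes e)
#4 stroke at I1  (prefer integral on I1)
#0 stroke at J2  (only one effort-in slot at J2)
#2 stroke at J1  (1-jn J1 has f-setter on 0)
#3 stroke at J1  (1-jn J1 has f-setter on 0)
#5 stroke at J1  (J1: bond 0 brought flow, rest push out)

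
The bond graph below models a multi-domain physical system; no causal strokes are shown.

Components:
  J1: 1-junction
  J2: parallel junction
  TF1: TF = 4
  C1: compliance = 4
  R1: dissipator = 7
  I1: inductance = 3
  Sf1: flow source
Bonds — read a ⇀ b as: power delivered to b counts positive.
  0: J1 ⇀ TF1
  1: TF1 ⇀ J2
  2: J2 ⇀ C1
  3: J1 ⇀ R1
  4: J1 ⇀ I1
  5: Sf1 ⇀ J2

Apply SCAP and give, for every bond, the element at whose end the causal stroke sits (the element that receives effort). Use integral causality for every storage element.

#0 stroke at J1
#1 stroke at TF1
#2 stroke at J2
#3 stroke at J1
#4 stroke at I1
#5 stroke at Sf1

b5 →Sf1  (Sf1 fixes flow; stroke at Sf1)
b2 →J2  (prefer integral on C1)
b1 →TF1  (common-e at J2 fixed by 2)
b0 →J1  (TF TF1: opposite of bond 1)
b4 →I1  (I1: I, integral causality)
b3 →J1  (1-jn J1 has f-setter on 4)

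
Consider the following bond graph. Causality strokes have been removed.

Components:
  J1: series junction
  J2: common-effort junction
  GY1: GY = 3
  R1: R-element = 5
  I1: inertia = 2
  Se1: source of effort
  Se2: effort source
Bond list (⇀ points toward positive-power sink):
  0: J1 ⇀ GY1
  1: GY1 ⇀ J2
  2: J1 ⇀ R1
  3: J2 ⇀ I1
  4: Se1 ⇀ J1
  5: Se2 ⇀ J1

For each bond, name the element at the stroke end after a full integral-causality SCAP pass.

b4 |J1  (Se1 (Se) sets effort on bond)
b5 |J1  (Se2 fixes effort; stroke away)
b3 |I1  (I1 outputs flow p/I1)
b1 |J2  (J2: last free bond brings effort in)
b0 |J1  (GY GY1: same side as bond 1)
b2 |R1  (J1: last free bond brings flow in)

b0 stroke→J1
b1 stroke→J2
b2 stroke→R1
b3 stroke→I1
b4 stroke→J1
b5 stroke→J1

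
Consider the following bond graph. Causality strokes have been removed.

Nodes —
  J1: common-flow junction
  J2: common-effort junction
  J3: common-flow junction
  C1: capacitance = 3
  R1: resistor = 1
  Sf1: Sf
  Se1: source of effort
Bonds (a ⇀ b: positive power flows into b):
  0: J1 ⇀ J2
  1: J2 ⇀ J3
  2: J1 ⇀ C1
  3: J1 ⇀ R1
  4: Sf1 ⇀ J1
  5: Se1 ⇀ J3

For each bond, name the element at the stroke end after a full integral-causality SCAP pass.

#0 stroke at J1
#1 stroke at J2
#2 stroke at J1
#3 stroke at J1
#4 stroke at Sf1
#5 stroke at J3

β4 →Sf1  (Sf1 fixes flow; stroke at Sf1)
β5 →J3  (Se1: effort source, stroke at far end)
β0 →J1  (J1: bond 4 brought flow, rest push out)
β2 →J1  (1-jn J1 has f-setter on 4)
β3 →J1  (J1: bond 4 brought flow, rest push out)
β1 →J2  (J2: last free bond brings effort in)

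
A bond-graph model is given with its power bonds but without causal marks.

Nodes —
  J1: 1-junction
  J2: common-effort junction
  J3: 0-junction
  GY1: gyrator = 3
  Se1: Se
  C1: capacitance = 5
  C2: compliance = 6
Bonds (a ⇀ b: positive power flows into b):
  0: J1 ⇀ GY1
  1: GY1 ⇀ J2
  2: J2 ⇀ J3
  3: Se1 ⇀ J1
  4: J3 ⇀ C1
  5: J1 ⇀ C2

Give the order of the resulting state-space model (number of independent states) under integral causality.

#3 |J1  (Se1: effort source, stroke at far end)
#4 |J3  (C1 outputs effort q/C1)
#2 |J2  (0-jn J3 has e-setter on 4)
#1 |GY1  (J2: bond 2 brought effort, rest push out)
#0 |GY1  (GY GY1: same side as bond 1)
#5 |J1  (common-f at J1 fixed by 0)

2  (C1, C2 all integral)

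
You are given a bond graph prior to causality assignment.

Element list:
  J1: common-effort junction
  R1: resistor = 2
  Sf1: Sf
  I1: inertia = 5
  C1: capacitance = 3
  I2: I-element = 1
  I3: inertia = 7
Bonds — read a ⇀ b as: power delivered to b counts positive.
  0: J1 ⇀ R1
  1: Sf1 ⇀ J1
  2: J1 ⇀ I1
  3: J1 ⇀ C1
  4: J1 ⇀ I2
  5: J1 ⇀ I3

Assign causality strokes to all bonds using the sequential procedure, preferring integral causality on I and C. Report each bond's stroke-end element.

#1 |Sf1  (Sf1 fixes flow; stroke at Sf1)
#2 |I1  (I1 outputs flow p/I1)
#3 |J1  (C1 outputs effort q/C1)
#0 |R1  (common-e at J1 fixed by 3)
#4 |I2  (J1 effort already set via bond 3)
#5 |I3  (J1: bond 3 brought effort, rest push out)

β0 →R1
β1 →Sf1
β2 →I1
β3 →J1
β4 →I2
β5 →I3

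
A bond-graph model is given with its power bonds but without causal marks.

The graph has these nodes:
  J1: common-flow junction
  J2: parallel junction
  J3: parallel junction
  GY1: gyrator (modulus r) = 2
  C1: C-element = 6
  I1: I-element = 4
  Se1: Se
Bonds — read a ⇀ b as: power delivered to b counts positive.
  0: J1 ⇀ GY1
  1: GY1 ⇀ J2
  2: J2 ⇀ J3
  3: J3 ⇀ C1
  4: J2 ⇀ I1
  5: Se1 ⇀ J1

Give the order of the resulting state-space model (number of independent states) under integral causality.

#5 stroke→J1  (Se1 fixes effort; stroke away)
#0 stroke→GY1  (J1 needs exactly one f-in)
#1 stroke→GY1  (GY1: gyrator matches bond 0)
#3 stroke→J3  (C1 integral (e out))
#2 stroke→J2  (J3: bond 3 brought effort, rest push out)
#4 stroke→I1  (0-jn J2 has e-setter on 2)

2  (C1, I1 all integral)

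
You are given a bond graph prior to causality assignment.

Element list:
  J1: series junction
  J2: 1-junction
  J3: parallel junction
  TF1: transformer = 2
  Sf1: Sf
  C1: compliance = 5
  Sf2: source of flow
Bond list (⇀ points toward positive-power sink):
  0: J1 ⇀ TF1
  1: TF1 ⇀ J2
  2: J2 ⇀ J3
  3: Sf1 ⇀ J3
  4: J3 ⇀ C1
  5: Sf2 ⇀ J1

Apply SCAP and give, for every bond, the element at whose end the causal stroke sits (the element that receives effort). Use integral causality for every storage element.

#3 |Sf1  (source Sf1 imposes f)
#5 |Sf2  (Sf2 fixes flow; stroke at Sf2)
#0 |J1  (common-f at J1 fixed by 5)
#1 |TF1  (through TF1, causality passes straight; one stroke at TF1)
#2 |J2  (J2: bond 1 brought flow, rest push out)
#4 |J3  (J3: last free bond brings effort in)

β0 →J1
β1 →TF1
β2 →J2
β3 →Sf1
β4 →J3
β5 →Sf2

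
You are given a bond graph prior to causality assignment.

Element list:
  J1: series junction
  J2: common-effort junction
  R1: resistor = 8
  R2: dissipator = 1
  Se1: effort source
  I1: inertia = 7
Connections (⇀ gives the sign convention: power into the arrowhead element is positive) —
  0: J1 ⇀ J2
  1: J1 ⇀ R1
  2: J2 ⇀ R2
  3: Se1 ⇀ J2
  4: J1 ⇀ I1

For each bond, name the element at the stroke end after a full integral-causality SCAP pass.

bond 3 stroke→J2  (source Se1 imposes e)
bond 0 stroke→J1  (J2: bond 3 brought effort, rest push out)
bond 2 stroke→R2  (J2 effort already set via bond 3)
bond 4 stroke→I1  (I1 integral (f out))
bond 1 stroke→J1  (1-jn J1 has f-setter on 4)

#0 stroke→J1
#1 stroke→J1
#2 stroke→R2
#3 stroke→J2
#4 stroke→I1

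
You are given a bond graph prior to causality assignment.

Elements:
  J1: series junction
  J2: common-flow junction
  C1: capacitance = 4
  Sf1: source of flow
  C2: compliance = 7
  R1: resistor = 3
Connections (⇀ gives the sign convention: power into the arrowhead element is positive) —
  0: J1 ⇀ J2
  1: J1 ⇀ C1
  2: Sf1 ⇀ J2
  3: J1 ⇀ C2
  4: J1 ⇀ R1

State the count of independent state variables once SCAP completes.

2  (C1, C2 all integral)

#2 |Sf1  (Sf1: flow source, stroke at near end)
#0 |J2  (J2 flow already set via bond 2)
#1 |J1  (1-jn J1 has f-setter on 0)
#3 |J1  (common-f at J1 fixed by 0)
#4 |J1  (common-f at J1 fixed by 0)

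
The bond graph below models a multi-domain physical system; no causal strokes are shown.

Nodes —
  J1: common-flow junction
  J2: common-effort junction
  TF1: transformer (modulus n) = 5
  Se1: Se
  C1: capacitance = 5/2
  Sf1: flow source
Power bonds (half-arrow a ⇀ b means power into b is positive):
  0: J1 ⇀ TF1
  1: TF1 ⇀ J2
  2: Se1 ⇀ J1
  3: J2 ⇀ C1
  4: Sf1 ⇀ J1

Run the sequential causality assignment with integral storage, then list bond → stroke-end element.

bond 2 stroke at J1  (Se1: effort source, stroke at far end)
bond 4 stroke at Sf1  (Sf1 fixes flow; stroke at Sf1)
bond 0 stroke at J1  (1-jn J1 has f-setter on 4)
bond 1 stroke at TF1  (TF TF1: opposite of bond 0)
bond 3 stroke at J2  (J2 needs exactly one e-in)

β0 stroke at J1
β1 stroke at TF1
β2 stroke at J1
β3 stroke at J2
β4 stroke at Sf1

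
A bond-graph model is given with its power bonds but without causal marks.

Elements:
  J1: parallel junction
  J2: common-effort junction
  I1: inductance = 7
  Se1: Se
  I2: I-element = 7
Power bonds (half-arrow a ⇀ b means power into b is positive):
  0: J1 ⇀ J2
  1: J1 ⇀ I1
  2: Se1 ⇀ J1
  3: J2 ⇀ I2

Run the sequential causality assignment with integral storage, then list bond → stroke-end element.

β2 |J1  (Se1 fixes effort; stroke away)
β0 |J2  (0-jn J1 has e-setter on 2)
β1 |I1  (J1 effort already set via bond 2)
β3 |I2  (J2 effort already set via bond 0)

bond 0 →J2
bond 1 →I1
bond 2 →J1
bond 3 →I2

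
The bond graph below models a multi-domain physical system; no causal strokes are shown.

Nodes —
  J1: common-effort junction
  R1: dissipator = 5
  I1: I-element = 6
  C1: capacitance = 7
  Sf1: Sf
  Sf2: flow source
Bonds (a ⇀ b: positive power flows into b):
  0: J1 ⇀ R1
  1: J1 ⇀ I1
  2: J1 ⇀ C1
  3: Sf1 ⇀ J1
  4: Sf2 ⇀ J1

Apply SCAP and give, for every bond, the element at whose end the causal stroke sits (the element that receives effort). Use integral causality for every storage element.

β0 →R1
β1 →I1
β2 →J1
β3 →Sf1
β4 →Sf2

β3 stroke at Sf1  (Sf1: flow source, stroke at near end)
β4 stroke at Sf2  (source Sf2 imposes f)
β1 stroke at I1  (prefer integral on I1)
β2 stroke at J1  (C1 outputs effort q/C1)
β0 stroke at R1  (common-e at J1 fixed by 2)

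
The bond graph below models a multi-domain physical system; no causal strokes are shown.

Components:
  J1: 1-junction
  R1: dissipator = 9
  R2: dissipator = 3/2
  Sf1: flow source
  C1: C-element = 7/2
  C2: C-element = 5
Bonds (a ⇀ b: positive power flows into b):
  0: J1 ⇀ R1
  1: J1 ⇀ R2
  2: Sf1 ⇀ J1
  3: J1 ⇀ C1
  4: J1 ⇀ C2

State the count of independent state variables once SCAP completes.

#2 stroke at Sf1  (source Sf1 imposes f)
#0 stroke at J1  (1-jn J1 has f-setter on 2)
#1 stroke at J1  (common-f at J1 fixed by 2)
#3 stroke at J1  (J1: bond 2 brought flow, rest push out)
#4 stroke at J1  (1-jn J1 has f-setter on 2)

2  (C1, C2 all integral)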